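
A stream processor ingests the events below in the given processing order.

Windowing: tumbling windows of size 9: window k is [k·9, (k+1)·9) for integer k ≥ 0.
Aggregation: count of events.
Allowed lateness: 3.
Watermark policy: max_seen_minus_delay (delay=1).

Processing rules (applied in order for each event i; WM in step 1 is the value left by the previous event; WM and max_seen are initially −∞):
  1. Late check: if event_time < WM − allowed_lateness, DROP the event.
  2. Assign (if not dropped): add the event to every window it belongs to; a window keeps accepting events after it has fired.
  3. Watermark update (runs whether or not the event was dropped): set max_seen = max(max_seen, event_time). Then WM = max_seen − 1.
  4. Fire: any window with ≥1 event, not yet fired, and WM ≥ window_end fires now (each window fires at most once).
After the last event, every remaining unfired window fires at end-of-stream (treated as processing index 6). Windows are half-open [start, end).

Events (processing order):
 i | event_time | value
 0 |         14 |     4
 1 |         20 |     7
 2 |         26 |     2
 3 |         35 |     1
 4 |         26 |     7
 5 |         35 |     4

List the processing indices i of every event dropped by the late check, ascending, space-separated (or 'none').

4

i=0 t=14 v=4: → [9,18); WM=13
i=1 t=20 v=7: → [18,27); WM=19; [9,18) fires=1
i=2 t=26 v=2: → [18,27); WM=25
i=3 t=35 v=1: → [27,36); WM=34; [18,27) fires=2
i=4 t=26 v=7: DROP (t<34-3); WM=34
i=5 t=35 v=4: → [27,36); WM=34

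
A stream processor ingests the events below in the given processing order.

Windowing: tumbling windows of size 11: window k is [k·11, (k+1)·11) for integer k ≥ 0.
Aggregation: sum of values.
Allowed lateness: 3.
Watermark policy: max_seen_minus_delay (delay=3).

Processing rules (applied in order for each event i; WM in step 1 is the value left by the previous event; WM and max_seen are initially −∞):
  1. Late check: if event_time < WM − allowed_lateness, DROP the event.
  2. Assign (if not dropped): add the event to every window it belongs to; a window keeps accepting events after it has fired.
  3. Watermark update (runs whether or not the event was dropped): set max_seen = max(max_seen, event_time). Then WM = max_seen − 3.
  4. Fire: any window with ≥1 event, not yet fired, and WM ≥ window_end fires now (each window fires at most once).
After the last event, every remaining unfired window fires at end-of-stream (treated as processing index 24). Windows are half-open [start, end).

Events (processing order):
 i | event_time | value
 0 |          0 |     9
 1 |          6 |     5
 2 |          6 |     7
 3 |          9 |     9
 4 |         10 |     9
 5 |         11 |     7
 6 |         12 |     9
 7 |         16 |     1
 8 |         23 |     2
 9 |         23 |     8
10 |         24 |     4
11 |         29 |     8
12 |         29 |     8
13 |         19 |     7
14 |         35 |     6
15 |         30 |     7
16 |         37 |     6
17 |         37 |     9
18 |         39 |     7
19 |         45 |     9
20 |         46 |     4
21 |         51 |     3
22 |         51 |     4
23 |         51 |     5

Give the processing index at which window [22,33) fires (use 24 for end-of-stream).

i=0 t=0 v=9: → [0,11); WM=-3
i=1 t=6 v=5: → [0,11); WM=3
i=2 t=6 v=7: → [0,11); WM=3
i=3 t=9 v=9: → [0,11); WM=6
i=4 t=10 v=9: → [0,11); WM=7
i=5 t=11 v=7: → [11,22); WM=8
i=6 t=12 v=9: → [11,22); WM=9
i=7 t=16 v=1: → [11,22); WM=13; [0,11) fires=39
i=8 t=23 v=2: → [22,33); WM=20
i=9 t=23 v=8: → [22,33); WM=20
i=10 t=24 v=4: → [22,33); WM=21
i=11 t=29 v=8: → [22,33); WM=26; [11,22) fires=17
i=12 t=29 v=8: → [22,33); WM=26
i=13 t=19 v=7: DROP (t<26-3); WM=26
i=14 t=35 v=6: → [33,44); WM=32
i=15 t=30 v=7: → [22,33); WM=32
i=16 t=37 v=6: → [33,44); WM=34; [22,33) fires=37
i=17 t=37 v=9: → [33,44); WM=34
i=18 t=39 v=7: → [33,44); WM=36
i=19 t=45 v=9: → [44,55); WM=42
i=20 t=46 v=4: → [44,55); WM=43
i=21 t=51 v=3: → [44,55); WM=48; [33,44) fires=28
i=22 t=51 v=4: → [44,55); WM=48
i=23 t=51 v=5: → [44,55); WM=48

16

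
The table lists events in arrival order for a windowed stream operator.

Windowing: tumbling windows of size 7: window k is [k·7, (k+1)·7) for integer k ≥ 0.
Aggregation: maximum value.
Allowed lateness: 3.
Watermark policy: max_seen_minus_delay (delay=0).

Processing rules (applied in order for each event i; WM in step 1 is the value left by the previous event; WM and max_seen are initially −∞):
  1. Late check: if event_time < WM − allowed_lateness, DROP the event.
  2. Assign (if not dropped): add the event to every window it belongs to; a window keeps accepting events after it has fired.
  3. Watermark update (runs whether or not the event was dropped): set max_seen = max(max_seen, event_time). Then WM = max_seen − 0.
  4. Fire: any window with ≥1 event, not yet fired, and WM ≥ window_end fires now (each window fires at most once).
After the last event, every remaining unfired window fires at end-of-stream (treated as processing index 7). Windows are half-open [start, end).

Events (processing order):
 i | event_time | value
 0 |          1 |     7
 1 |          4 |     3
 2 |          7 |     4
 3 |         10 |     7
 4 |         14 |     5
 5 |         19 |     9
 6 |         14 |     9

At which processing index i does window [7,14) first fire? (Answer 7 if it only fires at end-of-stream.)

i=0 t=1 v=7: → [0,7); WM=1
i=1 t=4 v=3: → [0,7); WM=4
i=2 t=7 v=4: → [7,14); WM=7; [0,7) fires=7
i=3 t=10 v=7: → [7,14); WM=10
i=4 t=14 v=5: → [14,21); WM=14; [7,14) fires=7
i=5 t=19 v=9: → [14,21); WM=19
i=6 t=14 v=9: DROP (t<19-3); WM=19

4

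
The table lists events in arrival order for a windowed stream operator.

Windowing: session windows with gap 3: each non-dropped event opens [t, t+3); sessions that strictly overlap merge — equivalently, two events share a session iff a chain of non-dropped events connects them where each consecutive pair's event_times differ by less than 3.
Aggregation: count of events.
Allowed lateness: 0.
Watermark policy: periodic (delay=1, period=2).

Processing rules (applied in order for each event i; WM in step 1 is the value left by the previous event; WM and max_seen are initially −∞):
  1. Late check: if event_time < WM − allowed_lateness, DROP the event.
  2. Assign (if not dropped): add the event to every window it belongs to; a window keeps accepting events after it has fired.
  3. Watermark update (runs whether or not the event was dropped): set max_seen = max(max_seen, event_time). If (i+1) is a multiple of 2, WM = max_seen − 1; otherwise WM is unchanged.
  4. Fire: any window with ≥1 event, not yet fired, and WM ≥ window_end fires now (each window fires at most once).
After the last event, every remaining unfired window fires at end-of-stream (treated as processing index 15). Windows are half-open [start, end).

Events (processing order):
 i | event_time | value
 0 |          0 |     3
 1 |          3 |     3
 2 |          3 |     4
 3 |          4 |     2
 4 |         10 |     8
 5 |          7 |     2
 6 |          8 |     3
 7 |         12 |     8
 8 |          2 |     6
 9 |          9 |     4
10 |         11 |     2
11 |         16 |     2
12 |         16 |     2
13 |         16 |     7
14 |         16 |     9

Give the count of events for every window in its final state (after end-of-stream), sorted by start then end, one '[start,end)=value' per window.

i=0 t=0 v=3: → [0,3); WM=−∞
i=1 t=3 v=3: → [3,6); WM=2
i=2 t=3 v=4: → [3,6); WM=2
i=3 t=4 v=2: → [3,7); WM=3
i=4 t=10 v=8: → [10,13); WM=3
i=5 t=7 v=2: → [7,10); WM=9
i=6 t=8 v=3: DROP (t<9-0); WM=9
i=7 t=12 v=8: → [10,15); WM=11
i=8 t=2 v=6: DROP (t<11-0); WM=11
i=9 t=9 v=4: DROP (t<11-0); WM=11
i=10 t=11 v=2: → [10,15); WM=11
i=11 t=16 v=2: → [16,19); WM=15
i=12 t=16 v=2: → [16,19); WM=15
i=13 t=16 v=7: → [16,19); WM=15
i=14 t=16 v=9: → [16,19); WM=15

[0,3)=1 [3,7)=3 [7,10)=1 [10,15)=3 [16,19)=4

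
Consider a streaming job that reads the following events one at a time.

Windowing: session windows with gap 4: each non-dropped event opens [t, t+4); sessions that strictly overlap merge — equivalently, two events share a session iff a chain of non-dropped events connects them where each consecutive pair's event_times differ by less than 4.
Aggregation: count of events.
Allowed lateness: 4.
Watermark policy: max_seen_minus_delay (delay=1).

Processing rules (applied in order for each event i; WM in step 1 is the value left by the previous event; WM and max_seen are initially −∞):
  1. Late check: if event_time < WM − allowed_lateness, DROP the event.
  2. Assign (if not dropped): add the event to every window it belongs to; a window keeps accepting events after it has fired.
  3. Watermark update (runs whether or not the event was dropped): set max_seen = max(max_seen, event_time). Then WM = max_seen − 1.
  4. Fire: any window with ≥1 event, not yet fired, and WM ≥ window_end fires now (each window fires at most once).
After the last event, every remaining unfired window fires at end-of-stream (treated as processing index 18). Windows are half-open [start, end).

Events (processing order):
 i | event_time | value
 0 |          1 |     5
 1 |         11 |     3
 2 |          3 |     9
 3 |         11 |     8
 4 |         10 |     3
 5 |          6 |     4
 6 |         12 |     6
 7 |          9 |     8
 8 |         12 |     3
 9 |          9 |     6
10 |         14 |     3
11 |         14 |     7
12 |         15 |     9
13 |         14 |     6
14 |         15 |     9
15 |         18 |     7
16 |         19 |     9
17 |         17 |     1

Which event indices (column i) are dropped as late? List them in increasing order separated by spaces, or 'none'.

2

i=0 t=1 v=5: → [1,5); WM=0
i=1 t=11 v=3: → [11,15); WM=10
i=2 t=3 v=9: DROP (t<10-4); WM=10
i=3 t=11 v=8: → [11,15); WM=10
i=4 t=10 v=3: → [10,15); WM=10
i=5 t=6 v=4: → [6,10); WM=10
i=6 t=12 v=6: → [10,16); WM=11
i=7 t=9 v=8: → [6,16); WM=11
i=8 t=12 v=3: → [6,16); WM=11
i=9 t=9 v=6: → [6,16); WM=11
i=10 t=14 v=3: → [6,18); WM=13
i=11 t=14 v=7: → [6,18); WM=13
i=12 t=15 v=9: → [6,19); WM=14
i=13 t=14 v=6: → [6,19); WM=14
i=14 t=15 v=9: → [6,19); WM=14
i=15 t=18 v=7: → [6,22); WM=17
i=16 t=19 v=9: → [6,23); WM=18
i=17 t=17 v=1: → [6,23); WM=18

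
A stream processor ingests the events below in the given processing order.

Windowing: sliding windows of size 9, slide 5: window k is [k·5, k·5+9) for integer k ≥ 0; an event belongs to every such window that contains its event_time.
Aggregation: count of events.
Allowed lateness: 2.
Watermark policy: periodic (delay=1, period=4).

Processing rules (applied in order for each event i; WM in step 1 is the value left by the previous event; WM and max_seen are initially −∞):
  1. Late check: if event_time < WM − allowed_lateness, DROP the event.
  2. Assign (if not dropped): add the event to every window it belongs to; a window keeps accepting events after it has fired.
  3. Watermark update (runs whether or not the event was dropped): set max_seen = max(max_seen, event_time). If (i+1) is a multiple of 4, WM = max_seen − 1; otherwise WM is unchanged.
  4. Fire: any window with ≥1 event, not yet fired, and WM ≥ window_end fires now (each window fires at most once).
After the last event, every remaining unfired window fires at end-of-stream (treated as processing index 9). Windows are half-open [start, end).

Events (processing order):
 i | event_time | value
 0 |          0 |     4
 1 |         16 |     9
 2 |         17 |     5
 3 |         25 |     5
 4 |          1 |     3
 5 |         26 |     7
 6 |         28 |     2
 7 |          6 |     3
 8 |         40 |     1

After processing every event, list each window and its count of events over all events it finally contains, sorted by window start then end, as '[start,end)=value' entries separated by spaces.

[0,9)=1 [10,19)=2 [15,24)=2 [20,29)=3 [25,34)=3 [35,44)=1 [40,49)=1

i=0 t=0 v=4: → [0,9); WM=−∞
i=1 t=16 v=9: → [15,24),[10,19); WM=−∞
i=2 t=17 v=5: → [15,24),[10,19); WM=−∞
i=3 t=25 v=5: → [25,34),[20,29); WM=24; [0,9) fires=1 [10,19) fires=2 [15,24) fires=2
i=4 t=1 v=3: DROP (t<24-2); WM=24
i=5 t=26 v=7: → [25,34),[20,29); WM=24
i=6 t=28 v=2: → [25,34),[20,29); WM=24
i=7 t=6 v=3: DROP (t<24-2); WM=27
i=8 t=40 v=1: → [40,49),[35,44); WM=27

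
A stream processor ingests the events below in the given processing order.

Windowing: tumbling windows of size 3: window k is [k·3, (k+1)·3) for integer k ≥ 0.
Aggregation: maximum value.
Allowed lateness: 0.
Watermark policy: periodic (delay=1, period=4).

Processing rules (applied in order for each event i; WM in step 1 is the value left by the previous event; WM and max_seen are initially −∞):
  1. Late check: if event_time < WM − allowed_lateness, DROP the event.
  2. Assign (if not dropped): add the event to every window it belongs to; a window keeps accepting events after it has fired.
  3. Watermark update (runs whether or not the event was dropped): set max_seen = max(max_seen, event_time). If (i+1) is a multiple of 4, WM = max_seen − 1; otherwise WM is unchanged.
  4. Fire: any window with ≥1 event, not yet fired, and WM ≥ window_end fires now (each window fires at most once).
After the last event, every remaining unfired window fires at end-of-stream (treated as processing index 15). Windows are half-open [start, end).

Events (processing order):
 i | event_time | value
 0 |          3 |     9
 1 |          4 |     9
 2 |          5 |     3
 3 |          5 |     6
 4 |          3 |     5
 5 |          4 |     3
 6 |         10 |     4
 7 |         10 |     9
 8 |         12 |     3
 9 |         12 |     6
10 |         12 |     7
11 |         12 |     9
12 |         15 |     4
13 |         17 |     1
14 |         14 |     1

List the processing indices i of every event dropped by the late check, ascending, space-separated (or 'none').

i=0 t=3 v=9: → [3,6); WM=−∞
i=1 t=4 v=9: → [3,6); WM=−∞
i=2 t=5 v=3: → [3,6); WM=−∞
i=3 t=5 v=6: → [3,6); WM=4
i=4 t=3 v=5: DROP (t<4-0); WM=4
i=5 t=4 v=3: → [3,6); WM=4
i=6 t=10 v=4: → [9,12); WM=4
i=7 t=10 v=9: → [9,12); WM=9; [3,6) fires=9
i=8 t=12 v=3: → [12,15); WM=9
i=9 t=12 v=6: → [12,15); WM=9
i=10 t=12 v=7: → [12,15); WM=9
i=11 t=12 v=9: → [12,15); WM=11
i=12 t=15 v=4: → [15,18); WM=11
i=13 t=17 v=1: → [15,18); WM=11
i=14 t=14 v=1: → [12,15); WM=11

4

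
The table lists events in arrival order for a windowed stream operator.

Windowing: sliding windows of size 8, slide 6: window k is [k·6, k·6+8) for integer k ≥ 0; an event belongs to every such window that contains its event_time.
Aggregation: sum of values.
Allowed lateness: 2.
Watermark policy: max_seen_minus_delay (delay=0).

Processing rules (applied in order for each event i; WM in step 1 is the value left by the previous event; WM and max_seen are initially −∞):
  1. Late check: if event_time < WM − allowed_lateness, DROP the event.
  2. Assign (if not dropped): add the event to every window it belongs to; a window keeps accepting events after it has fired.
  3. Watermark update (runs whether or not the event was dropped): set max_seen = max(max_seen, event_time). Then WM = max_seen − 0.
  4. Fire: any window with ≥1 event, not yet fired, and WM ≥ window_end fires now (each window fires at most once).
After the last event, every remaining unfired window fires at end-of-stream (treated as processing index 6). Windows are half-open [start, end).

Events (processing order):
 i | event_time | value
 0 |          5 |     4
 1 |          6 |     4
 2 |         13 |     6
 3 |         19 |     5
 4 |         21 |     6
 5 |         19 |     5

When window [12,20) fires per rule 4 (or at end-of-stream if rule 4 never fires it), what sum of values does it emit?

11

i=0 t=5 v=4: → [0,8); WM=5
i=1 t=6 v=4: → [6,14),[0,8); WM=6
i=2 t=13 v=6: → [12,20),[6,14); WM=13; [0,8) fires=8
i=3 t=19 v=5: → [18,26),[12,20); WM=19; [6,14) fires=10
i=4 t=21 v=6: → [18,26); WM=21; [12,20) fires=11
i=5 t=19 v=5: → [18,26),[12,20); WM=21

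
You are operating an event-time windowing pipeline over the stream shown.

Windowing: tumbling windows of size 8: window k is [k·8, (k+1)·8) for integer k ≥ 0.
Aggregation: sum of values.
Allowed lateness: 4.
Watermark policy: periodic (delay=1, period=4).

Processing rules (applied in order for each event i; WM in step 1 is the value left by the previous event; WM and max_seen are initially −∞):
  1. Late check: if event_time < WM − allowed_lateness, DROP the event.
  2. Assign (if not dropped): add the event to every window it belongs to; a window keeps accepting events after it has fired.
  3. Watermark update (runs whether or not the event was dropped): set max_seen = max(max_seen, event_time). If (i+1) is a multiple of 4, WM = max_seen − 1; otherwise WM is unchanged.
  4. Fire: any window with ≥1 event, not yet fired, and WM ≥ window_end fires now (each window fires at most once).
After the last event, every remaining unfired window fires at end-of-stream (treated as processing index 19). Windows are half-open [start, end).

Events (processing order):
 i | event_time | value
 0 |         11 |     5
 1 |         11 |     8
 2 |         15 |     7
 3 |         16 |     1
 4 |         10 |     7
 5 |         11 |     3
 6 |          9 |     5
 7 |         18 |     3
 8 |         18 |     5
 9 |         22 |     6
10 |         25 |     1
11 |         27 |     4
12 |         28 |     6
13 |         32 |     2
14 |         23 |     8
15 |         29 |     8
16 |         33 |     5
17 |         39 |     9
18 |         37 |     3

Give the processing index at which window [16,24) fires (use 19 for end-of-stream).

11

i=0 t=11 v=5: → [8,16); WM=−∞
i=1 t=11 v=8: → [8,16); WM=−∞
i=2 t=15 v=7: → [8,16); WM=−∞
i=3 t=16 v=1: → [16,24); WM=15
i=4 t=10 v=7: DROP (t<15-4); WM=15
i=5 t=11 v=3: → [8,16); WM=15
i=6 t=9 v=5: DROP (t<15-4); WM=15
i=7 t=18 v=3: → [16,24); WM=17; [8,16) fires=23
i=8 t=18 v=5: → [16,24); WM=17
i=9 t=22 v=6: → [16,24); WM=17
i=10 t=25 v=1: → [24,32); WM=17
i=11 t=27 v=4: → [24,32); WM=26; [16,24) fires=15
i=12 t=28 v=6: → [24,32); WM=26
i=13 t=32 v=2: → [32,40); WM=26
i=14 t=23 v=8: → [16,24); WM=26
i=15 t=29 v=8: → [24,32); WM=31
i=16 t=33 v=5: → [32,40); WM=31
i=17 t=39 v=9: → [32,40); WM=31
i=18 t=37 v=3: → [32,40); WM=31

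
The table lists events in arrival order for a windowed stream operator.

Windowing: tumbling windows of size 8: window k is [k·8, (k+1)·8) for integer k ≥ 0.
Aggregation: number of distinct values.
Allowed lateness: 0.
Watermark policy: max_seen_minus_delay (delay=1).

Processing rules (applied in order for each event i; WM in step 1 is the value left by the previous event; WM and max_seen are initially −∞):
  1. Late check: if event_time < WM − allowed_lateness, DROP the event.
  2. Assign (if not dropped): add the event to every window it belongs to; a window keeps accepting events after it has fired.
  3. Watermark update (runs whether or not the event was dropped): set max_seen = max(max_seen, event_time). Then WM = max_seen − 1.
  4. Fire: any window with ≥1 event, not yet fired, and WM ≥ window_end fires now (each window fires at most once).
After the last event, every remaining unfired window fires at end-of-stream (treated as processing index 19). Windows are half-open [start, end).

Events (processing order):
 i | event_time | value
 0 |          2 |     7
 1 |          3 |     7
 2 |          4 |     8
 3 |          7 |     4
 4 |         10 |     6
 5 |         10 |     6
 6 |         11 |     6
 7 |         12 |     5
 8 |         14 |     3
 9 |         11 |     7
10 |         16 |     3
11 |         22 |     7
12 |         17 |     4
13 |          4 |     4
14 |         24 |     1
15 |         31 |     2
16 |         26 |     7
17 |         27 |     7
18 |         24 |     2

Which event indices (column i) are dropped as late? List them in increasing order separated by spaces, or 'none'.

i=0 t=2 v=7: → [0,8); WM=1
i=1 t=3 v=7: → [0,8); WM=2
i=2 t=4 v=8: → [0,8); WM=3
i=3 t=7 v=4: → [0,8); WM=6
i=4 t=10 v=6: → [8,16); WM=9; [0,8) fires=3
i=5 t=10 v=6: → [8,16); WM=9
i=6 t=11 v=6: → [8,16); WM=10
i=7 t=12 v=5: → [8,16); WM=11
i=8 t=14 v=3: → [8,16); WM=13
i=9 t=11 v=7: DROP (t<13-0); WM=13
i=10 t=16 v=3: → [16,24); WM=15
i=11 t=22 v=7: → [16,24); WM=21; [8,16) fires=3
i=12 t=17 v=4: DROP (t<21-0); WM=21
i=13 t=4 v=4: DROP (t<21-0); WM=21
i=14 t=24 v=1: → [24,32); WM=23
i=15 t=31 v=2: → [24,32); WM=30; [16,24) fires=2
i=16 t=26 v=7: DROP (t<30-0); WM=30
i=17 t=27 v=7: DROP (t<30-0); WM=30
i=18 t=24 v=2: DROP (t<30-0); WM=30

9 12 13 16 17 18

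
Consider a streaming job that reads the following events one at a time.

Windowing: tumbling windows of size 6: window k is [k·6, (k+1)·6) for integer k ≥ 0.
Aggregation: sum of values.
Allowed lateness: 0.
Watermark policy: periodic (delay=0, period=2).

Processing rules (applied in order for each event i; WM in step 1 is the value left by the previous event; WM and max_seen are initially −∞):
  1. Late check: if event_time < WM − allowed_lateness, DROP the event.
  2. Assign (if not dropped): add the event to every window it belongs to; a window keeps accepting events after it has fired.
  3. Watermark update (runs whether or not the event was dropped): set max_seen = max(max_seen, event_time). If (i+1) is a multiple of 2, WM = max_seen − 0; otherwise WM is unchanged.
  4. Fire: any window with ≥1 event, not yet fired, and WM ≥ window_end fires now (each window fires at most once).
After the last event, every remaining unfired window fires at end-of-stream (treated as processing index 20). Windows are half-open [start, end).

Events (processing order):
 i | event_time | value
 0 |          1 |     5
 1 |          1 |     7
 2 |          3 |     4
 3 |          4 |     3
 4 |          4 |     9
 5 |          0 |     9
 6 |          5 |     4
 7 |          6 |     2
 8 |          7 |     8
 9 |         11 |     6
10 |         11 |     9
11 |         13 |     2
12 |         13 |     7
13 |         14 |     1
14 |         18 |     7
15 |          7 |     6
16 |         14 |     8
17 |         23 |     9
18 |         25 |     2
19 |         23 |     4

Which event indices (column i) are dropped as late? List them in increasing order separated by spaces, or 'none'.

i=0 t=1 v=5: → [0,6); WM=−∞
i=1 t=1 v=7: → [0,6); WM=1
i=2 t=3 v=4: → [0,6); WM=1
i=3 t=4 v=3: → [0,6); WM=4
i=4 t=4 v=9: → [0,6); WM=4
i=5 t=0 v=9: DROP (t<4-0); WM=4
i=6 t=5 v=4: → [0,6); WM=4
i=7 t=6 v=2: → [6,12); WM=6; [0,6) fires=32
i=8 t=7 v=8: → [6,12); WM=6
i=9 t=11 v=6: → [6,12); WM=11
i=10 t=11 v=9: → [6,12); WM=11
i=11 t=13 v=2: → [12,18); WM=13; [6,12) fires=25
i=12 t=13 v=7: → [12,18); WM=13
i=13 t=14 v=1: → [12,18); WM=14
i=14 t=18 v=7: → [18,24); WM=14
i=15 t=7 v=6: DROP (t<14-0); WM=18; [12,18) fires=10
i=16 t=14 v=8: DROP (t<18-0); WM=18
i=17 t=23 v=9: → [18,24); WM=23
i=18 t=25 v=2: → [24,30); WM=23
i=19 t=23 v=4: → [18,24); WM=25; [18,24) fires=20

5 15 16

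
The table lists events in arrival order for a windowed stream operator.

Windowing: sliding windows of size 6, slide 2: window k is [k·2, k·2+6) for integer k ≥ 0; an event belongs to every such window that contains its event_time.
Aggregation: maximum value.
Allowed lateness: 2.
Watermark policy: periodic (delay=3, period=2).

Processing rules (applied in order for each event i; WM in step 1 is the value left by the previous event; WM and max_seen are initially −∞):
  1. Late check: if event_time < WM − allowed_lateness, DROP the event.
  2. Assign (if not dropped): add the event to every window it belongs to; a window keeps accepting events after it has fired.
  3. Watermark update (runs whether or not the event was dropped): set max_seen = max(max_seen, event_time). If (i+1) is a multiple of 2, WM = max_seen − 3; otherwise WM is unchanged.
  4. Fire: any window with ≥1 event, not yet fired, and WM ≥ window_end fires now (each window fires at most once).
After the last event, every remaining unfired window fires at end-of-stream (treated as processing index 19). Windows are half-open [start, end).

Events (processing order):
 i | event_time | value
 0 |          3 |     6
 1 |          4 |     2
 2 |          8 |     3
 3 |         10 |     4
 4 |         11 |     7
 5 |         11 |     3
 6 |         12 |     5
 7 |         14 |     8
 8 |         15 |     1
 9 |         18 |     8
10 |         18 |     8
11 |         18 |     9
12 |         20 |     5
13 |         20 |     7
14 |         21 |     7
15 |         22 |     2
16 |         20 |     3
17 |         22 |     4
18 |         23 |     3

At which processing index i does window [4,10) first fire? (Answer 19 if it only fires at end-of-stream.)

i=0 t=3 v=6: → [2,8),[0,6); WM=−∞
i=1 t=4 v=2: → [4,10),[2,8),[0,6); WM=1
i=2 t=8 v=3: → [8,14),[6,12),[4,10); WM=1
i=3 t=10 v=4: → [10,16),[8,14),[6,12); WM=7; [0,6) fires=6
i=4 t=11 v=7: → [10,16),[8,14),[6,12); WM=7
i=5 t=11 v=3: → [10,16),[8,14),[6,12); WM=8; [2,8) fires=6
i=6 t=12 v=5: → [12,18),[10,16),[8,14); WM=8
i=7 t=14 v=8: → [14,20),[12,18),[10,16); WM=11; [4,10) fires=3
i=8 t=15 v=1: → [14,20),[12,18),[10,16); WM=11
i=9 t=18 v=8: → [18,24),[16,22),[14,20); WM=15; [6,12) fires=7 [8,14) fires=7
i=10 t=18 v=8: → [18,24),[16,22),[14,20); WM=15
i=11 t=18 v=9: → [18,24),[16,22),[14,20); WM=15
i=12 t=20 v=5: → [20,26),[18,24),[16,22); WM=15
i=13 t=20 v=7: → [20,26),[18,24),[16,22); WM=17; [10,16) fires=8
i=14 t=21 v=7: → [20,26),[18,24),[16,22); WM=17
i=15 t=22 v=2: → [22,28),[20,26),[18,24); WM=19; [12,18) fires=8
i=16 t=20 v=3: → [20,26),[18,24),[16,22); WM=19
i=17 t=22 v=4: → [22,28),[20,26),[18,24); WM=19
i=18 t=23 v=3: → [22,28),[20,26),[18,24); WM=19

7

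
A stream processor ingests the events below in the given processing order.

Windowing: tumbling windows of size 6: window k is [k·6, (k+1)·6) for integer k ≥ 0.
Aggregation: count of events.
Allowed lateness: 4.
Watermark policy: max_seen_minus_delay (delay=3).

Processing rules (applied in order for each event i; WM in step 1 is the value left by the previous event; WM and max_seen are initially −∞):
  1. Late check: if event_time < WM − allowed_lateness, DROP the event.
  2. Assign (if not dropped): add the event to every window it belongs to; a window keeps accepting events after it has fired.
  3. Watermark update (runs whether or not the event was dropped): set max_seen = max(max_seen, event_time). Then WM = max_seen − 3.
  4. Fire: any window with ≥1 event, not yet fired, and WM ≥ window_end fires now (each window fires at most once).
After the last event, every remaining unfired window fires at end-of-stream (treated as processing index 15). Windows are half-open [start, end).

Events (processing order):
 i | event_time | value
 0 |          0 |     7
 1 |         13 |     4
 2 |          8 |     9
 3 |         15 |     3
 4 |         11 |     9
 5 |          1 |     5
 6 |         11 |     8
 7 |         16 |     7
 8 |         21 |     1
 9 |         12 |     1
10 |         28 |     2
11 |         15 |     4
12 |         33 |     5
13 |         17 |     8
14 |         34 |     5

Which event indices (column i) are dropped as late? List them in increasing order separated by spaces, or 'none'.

i=0 t=0 v=7: → [0,6); WM=-3
i=1 t=13 v=4: → [12,18); WM=10; [0,6) fires=1
i=2 t=8 v=9: → [6,12); WM=10
i=3 t=15 v=3: → [12,18); WM=12; [6,12) fires=1
i=4 t=11 v=9: → [6,12); WM=12
i=5 t=1 v=5: DROP (t<12-4); WM=12
i=6 t=11 v=8: → [6,12); WM=12
i=7 t=16 v=7: → [12,18); WM=13
i=8 t=21 v=1: → [18,24); WM=18; [12,18) fires=3
i=9 t=12 v=1: DROP (t<18-4); WM=18
i=10 t=28 v=2: → [24,30); WM=25; [18,24) fires=1
i=11 t=15 v=4: DROP (t<25-4); WM=25
i=12 t=33 v=5: → [30,36); WM=30; [24,30) fires=1
i=13 t=17 v=8: DROP (t<30-4); WM=30
i=14 t=34 v=5: → [30,36); WM=31

5 9 11 13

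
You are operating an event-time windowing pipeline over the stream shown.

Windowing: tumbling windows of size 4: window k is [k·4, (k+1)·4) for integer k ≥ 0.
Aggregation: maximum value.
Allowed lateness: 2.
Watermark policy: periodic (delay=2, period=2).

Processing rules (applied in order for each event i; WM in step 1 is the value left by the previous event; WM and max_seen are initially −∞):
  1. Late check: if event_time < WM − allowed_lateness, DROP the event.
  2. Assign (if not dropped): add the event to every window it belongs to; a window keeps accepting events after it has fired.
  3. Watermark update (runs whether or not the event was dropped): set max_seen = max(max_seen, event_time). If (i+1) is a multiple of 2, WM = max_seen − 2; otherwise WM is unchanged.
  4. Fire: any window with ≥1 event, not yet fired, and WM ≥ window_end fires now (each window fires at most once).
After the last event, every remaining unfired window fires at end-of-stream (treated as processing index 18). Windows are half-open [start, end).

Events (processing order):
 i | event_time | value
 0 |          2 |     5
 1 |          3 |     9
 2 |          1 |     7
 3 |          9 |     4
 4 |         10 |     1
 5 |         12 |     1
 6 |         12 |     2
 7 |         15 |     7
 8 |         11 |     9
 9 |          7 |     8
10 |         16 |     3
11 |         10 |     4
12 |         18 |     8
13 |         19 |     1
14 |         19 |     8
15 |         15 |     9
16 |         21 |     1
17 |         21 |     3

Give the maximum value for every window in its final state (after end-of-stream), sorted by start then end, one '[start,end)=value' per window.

[0,4)=9 [8,12)=9 [12,16)=9 [16,20)=8 [20,24)=3

i=0 t=2 v=5: → [0,4); WM=−∞
i=1 t=3 v=9: → [0,4); WM=1
i=2 t=1 v=7: → [0,4); WM=1
i=3 t=9 v=4: → [8,12); WM=7; [0,4) fires=9
i=4 t=10 v=1: → [8,12); WM=7
i=5 t=12 v=1: → [12,16); WM=10
i=6 t=12 v=2: → [12,16); WM=10
i=7 t=15 v=7: → [12,16); WM=13; [8,12) fires=4
i=8 t=11 v=9: → [8,12); WM=13
i=9 t=7 v=8: DROP (t<13-2); WM=13
i=10 t=16 v=3: → [16,20); WM=13
i=11 t=10 v=4: DROP (t<13-2); WM=14
i=12 t=18 v=8: → [16,20); WM=14
i=13 t=19 v=1: → [16,20); WM=17; [12,16) fires=7
i=14 t=19 v=8: → [16,20); WM=17
i=15 t=15 v=9: → [12,16); WM=17
i=16 t=21 v=1: → [20,24); WM=17
i=17 t=21 v=3: → [20,24); WM=19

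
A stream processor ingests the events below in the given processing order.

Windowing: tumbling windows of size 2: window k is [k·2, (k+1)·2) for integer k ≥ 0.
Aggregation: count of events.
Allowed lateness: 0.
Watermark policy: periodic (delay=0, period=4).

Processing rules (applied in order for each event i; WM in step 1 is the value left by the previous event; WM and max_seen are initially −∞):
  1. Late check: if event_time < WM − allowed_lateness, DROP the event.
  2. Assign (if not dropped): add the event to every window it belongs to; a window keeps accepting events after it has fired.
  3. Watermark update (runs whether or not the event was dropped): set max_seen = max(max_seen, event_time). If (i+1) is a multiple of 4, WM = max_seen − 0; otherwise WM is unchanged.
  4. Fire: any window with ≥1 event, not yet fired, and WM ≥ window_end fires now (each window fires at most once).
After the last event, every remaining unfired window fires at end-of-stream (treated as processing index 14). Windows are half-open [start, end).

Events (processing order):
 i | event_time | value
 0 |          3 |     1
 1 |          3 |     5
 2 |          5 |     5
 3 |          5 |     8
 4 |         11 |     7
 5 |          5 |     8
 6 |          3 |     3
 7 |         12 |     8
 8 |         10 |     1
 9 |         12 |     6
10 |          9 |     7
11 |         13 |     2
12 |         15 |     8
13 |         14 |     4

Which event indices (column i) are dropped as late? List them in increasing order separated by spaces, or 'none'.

6 8 10

i=0 t=3 v=1: → [2,4); WM=−∞
i=1 t=3 v=5: → [2,4); WM=−∞
i=2 t=5 v=5: → [4,6); WM=−∞
i=3 t=5 v=8: → [4,6); WM=5; [2,4) fires=2
i=4 t=11 v=7: → [10,12); WM=5
i=5 t=5 v=8: → [4,6); WM=5
i=6 t=3 v=3: DROP (t<5-0); WM=5
i=7 t=12 v=8: → [12,14); WM=12; [4,6) fires=3 [10,12) fires=1
i=8 t=10 v=1: DROP (t<12-0); WM=12
i=9 t=12 v=6: → [12,14); WM=12
i=10 t=9 v=7: DROP (t<12-0); WM=12
i=11 t=13 v=2: → [12,14); WM=13
i=12 t=15 v=8: → [14,16); WM=13
i=13 t=14 v=4: → [14,16); WM=13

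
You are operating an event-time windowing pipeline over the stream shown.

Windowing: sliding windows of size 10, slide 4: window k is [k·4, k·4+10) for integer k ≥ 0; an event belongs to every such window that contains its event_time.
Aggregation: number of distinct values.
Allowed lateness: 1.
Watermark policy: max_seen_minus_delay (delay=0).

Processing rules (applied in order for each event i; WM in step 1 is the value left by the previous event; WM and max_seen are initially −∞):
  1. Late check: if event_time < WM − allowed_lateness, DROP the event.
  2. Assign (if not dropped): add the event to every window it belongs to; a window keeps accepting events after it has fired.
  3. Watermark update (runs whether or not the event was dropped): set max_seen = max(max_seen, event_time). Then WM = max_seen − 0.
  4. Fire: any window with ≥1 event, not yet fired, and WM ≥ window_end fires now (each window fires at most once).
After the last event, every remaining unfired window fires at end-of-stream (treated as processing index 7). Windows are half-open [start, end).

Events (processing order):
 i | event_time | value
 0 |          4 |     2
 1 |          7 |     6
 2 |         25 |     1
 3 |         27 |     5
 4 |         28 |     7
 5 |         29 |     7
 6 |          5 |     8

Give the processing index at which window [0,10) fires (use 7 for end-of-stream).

i=0 t=4 v=2: → [4,14),[0,10); WM=4
i=1 t=7 v=6: → [4,14),[0,10); WM=7
i=2 t=25 v=1: → [24,34),[20,30),[16,26); WM=25; [0,10) fires=2 [4,14) fires=2
i=3 t=27 v=5: → [24,34),[20,30); WM=27; [16,26) fires=1
i=4 t=28 v=7: → [28,38),[24,34),[20,30); WM=28
i=5 t=29 v=7: → [28,38),[24,34),[20,30); WM=29
i=6 t=5 v=8: DROP (t<29-1); WM=29

2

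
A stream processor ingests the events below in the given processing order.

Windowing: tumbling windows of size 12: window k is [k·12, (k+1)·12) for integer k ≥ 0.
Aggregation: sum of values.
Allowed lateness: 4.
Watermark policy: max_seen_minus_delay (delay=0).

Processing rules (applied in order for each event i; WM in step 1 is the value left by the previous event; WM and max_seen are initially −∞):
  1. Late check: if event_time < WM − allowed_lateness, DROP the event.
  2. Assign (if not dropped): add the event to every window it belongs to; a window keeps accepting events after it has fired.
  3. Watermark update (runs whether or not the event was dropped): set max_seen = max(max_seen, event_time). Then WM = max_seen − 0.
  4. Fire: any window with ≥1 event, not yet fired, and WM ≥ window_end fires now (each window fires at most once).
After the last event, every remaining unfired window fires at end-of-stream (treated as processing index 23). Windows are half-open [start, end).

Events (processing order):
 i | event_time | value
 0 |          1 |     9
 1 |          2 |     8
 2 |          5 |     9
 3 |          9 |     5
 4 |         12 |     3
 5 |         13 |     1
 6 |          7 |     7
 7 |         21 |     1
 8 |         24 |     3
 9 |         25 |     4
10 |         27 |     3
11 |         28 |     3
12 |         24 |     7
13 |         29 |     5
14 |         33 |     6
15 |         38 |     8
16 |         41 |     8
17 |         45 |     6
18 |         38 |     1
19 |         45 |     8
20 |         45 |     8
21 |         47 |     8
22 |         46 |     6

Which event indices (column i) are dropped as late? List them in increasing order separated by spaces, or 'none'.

i=0 t=1 v=9: → [0,12); WM=1
i=1 t=2 v=8: → [0,12); WM=2
i=2 t=5 v=9: → [0,12); WM=5
i=3 t=9 v=5: → [0,12); WM=9
i=4 t=12 v=3: → [12,24); WM=12; [0,12) fires=31
i=5 t=13 v=1: → [12,24); WM=13
i=6 t=7 v=7: DROP (t<13-4); WM=13
i=7 t=21 v=1: → [12,24); WM=21
i=8 t=24 v=3: → [24,36); WM=24; [12,24) fires=5
i=9 t=25 v=4: → [24,36); WM=25
i=10 t=27 v=3: → [24,36); WM=27
i=11 t=28 v=3: → [24,36); WM=28
i=12 t=24 v=7: → [24,36); WM=28
i=13 t=29 v=5: → [24,36); WM=29
i=14 t=33 v=6: → [24,36); WM=33
i=15 t=38 v=8: → [36,48); WM=38; [24,36) fires=31
i=16 t=41 v=8: → [36,48); WM=41
i=17 t=45 v=6: → [36,48); WM=45
i=18 t=38 v=1: DROP (t<45-4); WM=45
i=19 t=45 v=8: → [36,48); WM=45
i=20 t=45 v=8: → [36,48); WM=45
i=21 t=47 v=8: → [36,48); WM=47
i=22 t=46 v=6: → [36,48); WM=47

6 18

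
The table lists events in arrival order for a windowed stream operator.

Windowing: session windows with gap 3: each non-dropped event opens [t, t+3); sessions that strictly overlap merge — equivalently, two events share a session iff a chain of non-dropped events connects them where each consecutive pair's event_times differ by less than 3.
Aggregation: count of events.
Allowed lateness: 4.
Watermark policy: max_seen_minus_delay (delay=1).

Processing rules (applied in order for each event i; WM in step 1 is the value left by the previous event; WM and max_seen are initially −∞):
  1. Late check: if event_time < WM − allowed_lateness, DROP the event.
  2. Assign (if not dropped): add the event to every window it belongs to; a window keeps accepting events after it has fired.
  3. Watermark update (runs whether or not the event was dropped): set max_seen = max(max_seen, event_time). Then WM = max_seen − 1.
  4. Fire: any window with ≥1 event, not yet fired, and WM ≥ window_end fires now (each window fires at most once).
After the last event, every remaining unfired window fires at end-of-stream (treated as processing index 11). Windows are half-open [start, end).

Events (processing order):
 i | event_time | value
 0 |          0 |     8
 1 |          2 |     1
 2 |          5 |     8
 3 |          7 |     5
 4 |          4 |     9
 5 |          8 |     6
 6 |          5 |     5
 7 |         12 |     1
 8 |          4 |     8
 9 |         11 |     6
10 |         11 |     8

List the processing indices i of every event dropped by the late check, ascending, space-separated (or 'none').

i=0 t=0 v=8: → [0,3); WM=-1
i=1 t=2 v=1: → [0,5); WM=1
i=2 t=5 v=8: → [5,8); WM=4
i=3 t=7 v=5: → [5,10); WM=6
i=4 t=4 v=9: → [0,10); WM=6
i=5 t=8 v=6: → [0,11); WM=7
i=6 t=5 v=5: → [0,11); WM=7
i=7 t=12 v=1: → [12,15); WM=11
i=8 t=4 v=8: DROP (t<11-4); WM=11
i=9 t=11 v=6: → [11,15); WM=11
i=10 t=11 v=8: → [11,15); WM=11

8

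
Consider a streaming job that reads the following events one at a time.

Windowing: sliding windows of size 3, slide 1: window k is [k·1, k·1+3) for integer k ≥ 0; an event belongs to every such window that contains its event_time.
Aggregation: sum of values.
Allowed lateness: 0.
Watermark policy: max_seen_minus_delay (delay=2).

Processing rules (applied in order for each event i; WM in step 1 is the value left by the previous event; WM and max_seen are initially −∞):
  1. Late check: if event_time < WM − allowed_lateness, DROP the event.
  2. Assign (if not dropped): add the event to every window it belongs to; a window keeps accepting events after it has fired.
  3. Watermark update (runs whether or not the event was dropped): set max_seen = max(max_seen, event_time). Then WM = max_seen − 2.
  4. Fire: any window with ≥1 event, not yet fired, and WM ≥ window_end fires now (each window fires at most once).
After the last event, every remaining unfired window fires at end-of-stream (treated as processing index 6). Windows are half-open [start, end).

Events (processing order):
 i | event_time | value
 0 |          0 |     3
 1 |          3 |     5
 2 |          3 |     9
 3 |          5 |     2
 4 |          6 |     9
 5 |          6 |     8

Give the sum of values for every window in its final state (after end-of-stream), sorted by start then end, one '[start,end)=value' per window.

i=0 t=0 v=3: → [0,3); WM=-2
i=1 t=3 v=5: → [3,6),[2,5),[1,4); WM=1
i=2 t=3 v=9: → [3,6),[2,5),[1,4); WM=1
i=3 t=5 v=2: → [5,8),[4,7),[3,6); WM=3; [0,3) fires=3
i=4 t=6 v=9: → [6,9),[5,8),[4,7); WM=4; [1,4) fires=14
i=5 t=6 v=8: → [6,9),[5,8),[4,7); WM=4

[0,3)=3 [1,4)=14 [2,5)=14 [3,6)=16 [4,7)=19 [5,8)=19 [6,9)=17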